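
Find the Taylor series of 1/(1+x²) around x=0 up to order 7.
-x^6 + x^4 - x^2 + 1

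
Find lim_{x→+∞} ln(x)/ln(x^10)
This is an ∞/∞ indeterminate form as x → +∞.
Write ln(x^10) = 10·ln(x), reducing the quotient to 1/10.
Limit = 1/10.

Final answer: 1/10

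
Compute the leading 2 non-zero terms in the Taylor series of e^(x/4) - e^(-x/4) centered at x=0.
x^3/192 + x/2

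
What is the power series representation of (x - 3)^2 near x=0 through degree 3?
x^2 - 6·x + 9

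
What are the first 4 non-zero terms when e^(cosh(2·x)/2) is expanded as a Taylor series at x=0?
49·x^6·e^(1/2)/90 + 5·x^4·e^(1/2)/6 + x^2·e^(1/2) + e^(1/2)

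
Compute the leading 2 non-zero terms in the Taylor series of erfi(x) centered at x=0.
2·x^3/(3·√(π)) + 2·x/√(π)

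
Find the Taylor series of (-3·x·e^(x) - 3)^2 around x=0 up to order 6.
123·x^6/20 + 51·x^5/4 + 21·x^4 + 27·x^3 + 27·x^2 + 18·x + 9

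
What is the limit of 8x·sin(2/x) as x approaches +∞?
As x → +∞: let u = 2/x → 0⁺; then 8·x·sin(2/x) = 8·2·sin(u)/u → 8·2·1 = 16.
Limit = 16.

Final answer: 16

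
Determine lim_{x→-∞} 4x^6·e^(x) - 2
The product is a 0·∞ indeterminate form at x → -∞.
Rewrite the product as 4x^6 / e^(-x) (an ∞/∞ form) and apply L'Hôpital, or use the standard hierarchy e^(|x|) ≫ |x^6| as x → -∞.
The indeterminate product → 0, so the limit = -2.

Final answer: -2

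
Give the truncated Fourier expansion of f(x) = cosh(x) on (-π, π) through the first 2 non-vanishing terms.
-cos(x)·sinh(π)/π + sinh(π)/π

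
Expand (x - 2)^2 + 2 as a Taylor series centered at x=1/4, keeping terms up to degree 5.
81/16 - 7·(x - 1/4)/2 + (x - 1/4)^2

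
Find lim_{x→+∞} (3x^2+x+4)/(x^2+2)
This is an ∞/∞ indeterminate form as x → +∞.
Divide numerator and denominator by x^2 and let the lower-order terms vanish; the leading terms give 3/1 = 3.
Limit = 3.

Final answer: 3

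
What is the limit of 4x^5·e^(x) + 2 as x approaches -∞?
The product is a 0·∞ indeterminate form at x → -∞.
Rewrite the product as 4x^5 / e^(-x) (an ∞/∞ form) and apply L'Hôpital, or use the standard hierarchy e^(|x|) ≫ |x^5| as x → -∞.
The indeterminate product → 0, so the limit = 2.

Final answer: 2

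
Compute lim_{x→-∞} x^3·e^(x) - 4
The product is a 0·∞ indeterminate form at x → -∞.
Rewrite the product as x^3 / e^(-x) (an ∞/∞ form) and apply L'Hôpital, or use the standard hierarchy e^(|x|) ≫ |x^3| as x → -∞.
The indeterminate product → 0, so the limit = -4.

Final answer: -4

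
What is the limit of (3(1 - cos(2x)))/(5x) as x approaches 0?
Both numerator and denominator → 0 as x → 0; this is a 0/0 indeterminate form.
Expand each to leading order near x = 0: numerator ~ 6·x^2, denominator ~ 5·x.
The limit of the ratio is 0.

Final answer: 0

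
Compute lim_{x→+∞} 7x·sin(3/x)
As x → +∞: let u = 3/x → 0⁺; then 7·x·sin(3/x) = 7·3·sin(u)/u → 7·3·1 = 21.
Limit = 21.

Final answer: 21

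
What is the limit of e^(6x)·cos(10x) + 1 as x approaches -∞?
Evaluate the dominant behaviour as x → -∞; each term tends to a finite value or vanishes.
Limit = 1.

Final answer: 1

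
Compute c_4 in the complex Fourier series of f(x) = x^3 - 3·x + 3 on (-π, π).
Compute the real Fourier coefficients first: a_4 = 0, b_4 = 27/16 - π^2/2.
Then c_4 = (a_4 − i·b_4)/2 = -27·i/32 + i·π^2/4.

Final answer: -27·i/32 + i·π^2/4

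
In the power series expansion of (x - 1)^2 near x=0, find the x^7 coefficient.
Expand to order 7: (x - 1)^2 = x^2 - 2·x + 1 + O(x^8).
The coefficient of x^7 is 0.

Final answer: 0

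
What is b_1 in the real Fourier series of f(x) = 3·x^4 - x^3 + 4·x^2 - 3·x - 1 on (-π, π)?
b_1 = (1/π) ∫_{-π}^{π} f(x)·sin(1x) dx.
Evaluate the integral (use parity and integration by parts as needed): b_1 = 6 - 2·π^2.

Final answer: 6 - 2·π^2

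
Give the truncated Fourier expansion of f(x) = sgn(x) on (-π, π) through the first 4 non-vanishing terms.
4·sin(x)/π + 4·sin(3·x)/(3·π) + 4·sin(5·x)/(5·π) + 4·sin(7·x)/(7·π)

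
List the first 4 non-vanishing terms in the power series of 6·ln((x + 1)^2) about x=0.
-3·x^4 + 4·x^3 - 6·x^2 + 12·x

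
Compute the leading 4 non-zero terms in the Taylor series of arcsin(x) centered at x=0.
5·x^7/112 + 3·x^5/40 + x^3/6 + x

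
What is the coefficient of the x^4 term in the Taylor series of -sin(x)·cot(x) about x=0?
Expand to order 4: -sin(x)·cot(x) = -x^4/24 + x^2/2 - 1 + O(x^5).
The coefficient of x^4 is -1/24.

Final answer: -1/24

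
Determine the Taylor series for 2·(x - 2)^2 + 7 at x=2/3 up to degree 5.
95/9 - 16·(x - 2/3)/3 + 2·(x - 2/3)^2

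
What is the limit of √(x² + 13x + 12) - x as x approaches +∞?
This is an ∞ − ∞ indeterminate form.
Multiply and divide by the conjugate √(x²+13x + 12) + x; the x² terms cancel, leaving (13x + 12)/(√(x²+13x + 12)+x) → 13/2.
Limit = 13/2.

Final answer: 13/2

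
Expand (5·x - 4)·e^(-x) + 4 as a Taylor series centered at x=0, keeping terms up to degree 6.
-17·x^6/360 + 29·x^5/120 - x^4 + 19·x^3/6 - 7·x^2 + 9·x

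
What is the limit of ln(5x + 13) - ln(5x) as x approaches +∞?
This is an ∞ − ∞ indeterminate form.
Combine the logarithms: ln(5x+13) − ln(5x) = ln((5x+13)/(5x)) = ln(1 + 13/(5x)) → ln(1) = 0.
Limit = 0.

Final answer: 0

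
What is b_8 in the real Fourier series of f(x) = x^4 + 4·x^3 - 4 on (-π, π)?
b_8 = (1/π) ∫_{-π}^{π} f(x)·sin(8x) dx.
Evaluate the integral (use parity and integration by parts as needed): b_8 = 3/32 - π^2.

Final answer: 3/32 - π^2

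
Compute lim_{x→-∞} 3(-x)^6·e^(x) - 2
The product is a 0·∞ indeterminate form at x → -∞.
Rewrite the product as 3(-x)^6 / e^(-x) (an ∞/∞ form) and apply L'Hôpital, or use the standard hierarchy e^(|x|) ≫ |(-x)^6| as x → -∞.
The indeterminate product → 0, so the limit = -2.

Final answer: -2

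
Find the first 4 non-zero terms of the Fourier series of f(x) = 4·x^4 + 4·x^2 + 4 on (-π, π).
(176 - 32·π^2)·cos(x) + (-8 + 8·π^2)·cos(2·x) + (16/27 - 32·π^2/9)·cos(3·x) + 4 + 4·π^2/3 + 4·π^4/5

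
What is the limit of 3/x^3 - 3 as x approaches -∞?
Evaluate the dominant behaviour as x → -∞; each term tends to a finite value or vanishes.
Limit = -3.

Final answer: -3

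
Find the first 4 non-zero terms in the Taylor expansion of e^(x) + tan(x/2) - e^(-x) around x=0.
11·x^7/13440 + x^5/48 + 3·x^3/8 + 5·x/2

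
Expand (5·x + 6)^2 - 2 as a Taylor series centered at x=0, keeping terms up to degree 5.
25·x^2 + 60·x + 34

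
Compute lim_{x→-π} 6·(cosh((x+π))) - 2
Direct substitution at x = -π gives 4.

Final answer: 4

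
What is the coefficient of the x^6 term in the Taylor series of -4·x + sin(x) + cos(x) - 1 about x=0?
Expand to order 6: -4·x + sin(x) + cos(x) - 1 = -x^6/720 + x^5/120 + x^4/24 - x^3/6 - x^2/2 - 3·x + O(x^7).
The coefficient of x^6 is -1/720.

Final answer: -1/720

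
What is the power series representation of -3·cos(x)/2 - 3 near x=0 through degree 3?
3·x^2/4 - 9/2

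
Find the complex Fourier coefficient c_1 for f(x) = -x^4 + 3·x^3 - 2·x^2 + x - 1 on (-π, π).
Compute the real Fourier coefficients first: a_1 = -40 + 8·π^2, b_1 = -34 + 6·π^2.
Then c_1 = (a_1 − i·b_1)/2 = -20 + 4·π^2 - 3·i·π^2 + 17·i.

Final answer: -20 + 4·π^2 - 3·i·π^2 + 17·i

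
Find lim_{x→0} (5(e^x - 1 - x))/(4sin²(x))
Both numerator and denominator → 0 as x → 0; this is a 0/0 indeterminate form.
Expand each to leading order near x = 0: numerator ~ 5·x^2/2, denominator ~ 4·x^2.
The limit of the ratio is 5/8.

Final answer: 5/8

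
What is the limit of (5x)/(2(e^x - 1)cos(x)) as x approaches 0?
Both numerator and denominator → 0 as x → 0; this is a 0/0 indeterminate form.
Expand each to leading order near x = 0: numerator ~ 5·x, denominator ~ 2·x.
The limit of the ratio is 5/2.

Final answer: 5/2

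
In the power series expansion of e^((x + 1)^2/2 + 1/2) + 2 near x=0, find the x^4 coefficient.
Expand to order 4: e^((x + 1)^2/2 + 1/2) + 2 = 5·e·x^4/12 + 2·e·x^3/3 + e·x^2 + e·x + 2 + e + O(x^5).
The coefficient of x^4 is 5·e/12.

Final answer: 5·e/12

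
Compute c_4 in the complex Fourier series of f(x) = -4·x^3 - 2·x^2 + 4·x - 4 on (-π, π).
Compute the real Fourier coefficients first: a_4 = -1/2, b_4 = -11/4 + 2·π^2.
Then c_4 = (a_4 − i·b_4)/2 = -1/4 - i·π^2 + 11·i/8.

Final answer: -1/4 - i·π^2 + 11·i/8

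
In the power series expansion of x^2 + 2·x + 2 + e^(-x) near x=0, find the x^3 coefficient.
Expand to order 3: x^2 + 2·x + 2 + e^(-x) = -x^3/6 + 3·x^2/2 + x + 3 + O(x^4).
The coefficient of x^3 is -1/6.

Final answer: -1/6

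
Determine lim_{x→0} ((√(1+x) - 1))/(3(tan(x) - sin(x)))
Both numerator and denominator → 0 as x → 0; this is a 0/0 indeterminate form.
Expand each to leading order near x = 0: numerator ~ x/2, denominator ~ 3·x^3/2.
The limit of the ratio is ∞.

Final answer: ∞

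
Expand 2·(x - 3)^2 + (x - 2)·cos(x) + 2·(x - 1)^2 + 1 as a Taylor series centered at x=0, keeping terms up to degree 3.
-x^3/2 + 5·x^2 - 15·x + 19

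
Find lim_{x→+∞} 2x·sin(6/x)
As x → +∞: let u = 6/x → 0⁺; then 2·x·sin(6/x) = 2·6·sin(u)/u → 2·6·1 = 12.
Limit = 12.

Final answer: 12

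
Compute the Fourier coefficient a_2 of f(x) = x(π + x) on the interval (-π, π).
a_2 = (1/π) ∫_{-π}^{π} f(x)·cos(2x) dx.
Evaluate the integral (use parity and integration by parts as needed): a_2 = 1.

Final answer: 1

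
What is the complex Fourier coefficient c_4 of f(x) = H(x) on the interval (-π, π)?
Compute the real Fourier coefficients first: a_4 = 0, b_4 = 0.
Then c_4 = (a_4 − i·b_4)/2 = 0.

Final answer: 0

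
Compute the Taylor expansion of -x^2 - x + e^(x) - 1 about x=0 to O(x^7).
x^6/720 + x^5/120 + x^4/24 + x^3/6 - x^2/2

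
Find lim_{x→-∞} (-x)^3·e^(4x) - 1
The product is a 0·∞ indeterminate form at x → -∞.
Rewrite the product as (-x)^3 / e^(-4x) (an ∞/∞ form) and apply L'Hôpital, or use the standard hierarchy e^(4|x|) ≫ |(-x)^3| as x → -∞.
The indeterminate product → 0, so the limit = -1.

Final answer: -1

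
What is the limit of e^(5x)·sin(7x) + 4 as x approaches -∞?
Evaluate the dominant behaviour as x → -∞; each term tends to a finite value or vanishes.
Limit = 4.

Final answer: 4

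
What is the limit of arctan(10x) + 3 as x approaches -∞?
Evaluate the dominant behaviour as x → -∞; each term tends to a finite value or vanishes.
Limit = 3 - π/2.

Final answer: 3 - π/2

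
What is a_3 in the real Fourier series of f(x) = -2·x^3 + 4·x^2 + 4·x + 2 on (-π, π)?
a_3 = (1/π) ∫_{-π}^{π} f(x)·cos(3x) dx.
Evaluate the integral (use parity and integration by parts as needed): a_3 = -16/9.

Final answer: -16/9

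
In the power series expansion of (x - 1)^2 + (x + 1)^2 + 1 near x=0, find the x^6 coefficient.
Expand to order 6: (x - 1)^2 + (x + 1)^2 + 1 = 2·x^2 + 3 + O(x^7).
The coefficient of x^6 is 0.

Final answer: 0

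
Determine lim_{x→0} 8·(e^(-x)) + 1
Direct substitution at x = 0 gives 9.

Final answer: 9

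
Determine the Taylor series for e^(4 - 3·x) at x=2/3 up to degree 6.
e^(2) - 3·e^(2)·(x - 2/3) + 9·e^(2)·(x - 2/3)^2/2 - 9·e^(2)·(x - 2/3)^3/2 + 27·e^(2)·(x - 2/3)^4/8 - 81·e^(2)·(x - 2/3)^5/40 + 81·e^(2)·(x - 2/3)^6/80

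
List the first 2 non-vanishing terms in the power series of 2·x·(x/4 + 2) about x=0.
x^2/2 + 4·x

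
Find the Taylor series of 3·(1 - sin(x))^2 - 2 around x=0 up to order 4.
-x^4 + x^3 + 3·x^2 - 6·x + 1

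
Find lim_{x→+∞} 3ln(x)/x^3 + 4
The quotient is an ∞/∞ indeterminate form as x → +∞.
The polynomial denominator x^3 dominates the logarithmic numerator (any positive power of x ≫ ln(x) as x → ∞), so the quotient → 0.
Adding the constant: 0 + 4 = 4. Limit = 4.

Final answer: 4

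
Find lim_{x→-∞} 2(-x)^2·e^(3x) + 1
The product is a 0·∞ indeterminate form at x → -∞.
Rewrite the product as 2(-x)^2 / e^(-3x) (an ∞/∞ form) and apply L'Hôpital, or use the standard hierarchy e^(3|x|) ≫ |(-x)^2| as x → -∞.
The indeterminate product → 0, so the limit = 1.

Final answer: 1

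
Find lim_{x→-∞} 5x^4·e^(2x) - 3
The product is a 0·∞ indeterminate form at x → -∞.
Rewrite the product as 5x^4 / e^(-2x) (an ∞/∞ form) and apply L'Hôpital, or use the standard hierarchy e^(2|x|) ≫ |x^4| as x → -∞.
The indeterminate product → 0, so the limit = -3.

Final answer: -3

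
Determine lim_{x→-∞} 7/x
Evaluate the dominant behaviour as x → -∞; each term tends to a finite value or vanishes.
Limit = 0.

Final answer: 0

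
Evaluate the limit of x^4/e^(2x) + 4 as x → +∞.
The quotient is an ∞/∞ indeterminate form as x → +∞.
The exponential denominator e^(2x) dominates the polynomial numerator (e^x ≫ x^4 as x → ∞), so the quotient → 0.
Adding the constant: 0 + 4 = 4. Limit = 4.

Final answer: 4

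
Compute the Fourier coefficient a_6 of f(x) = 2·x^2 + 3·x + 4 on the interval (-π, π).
a_6 = (1/π) ∫_{-π}^{π} f(x)·cos(6x) dx.
Evaluate the integral (use parity and integration by parts as needed): a_6 = 2/9.

Final answer: 2/9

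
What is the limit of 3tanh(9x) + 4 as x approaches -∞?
Evaluate the dominant behaviour as x → -∞; each term tends to a finite value or vanishes.
Limit = 1.

Final answer: 1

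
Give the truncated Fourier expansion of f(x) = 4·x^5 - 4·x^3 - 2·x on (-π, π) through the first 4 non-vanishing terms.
(-168·π^2 + 8·π^4 + 1004)·sin(x) + (-4·π^4 - 34 + 24·π^2)·sin(2·x) + (-232·π^2/27 + 356/81 + 8·π^4/3)·sin(3·x) + (-2·π^4 - 11/16 + 9·π^2/2)·sin(4·x)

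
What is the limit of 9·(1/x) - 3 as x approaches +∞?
Evaluate the dominant behaviour as x → +∞; each term tends to a finite value or vanishes.
Limit = -3.

Final answer: -3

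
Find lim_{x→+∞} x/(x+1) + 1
Evaluate the dominant behaviour as x → +∞; each term tends to a finite value or vanishes.
Limit = 2.

Final answer: 2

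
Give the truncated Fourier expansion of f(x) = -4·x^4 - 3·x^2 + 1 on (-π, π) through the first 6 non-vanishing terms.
(-180 + 32·π^2)·cos(x) + (9 - 8·π^2)·cos(2·x) + (-28/27 + 32·π^2/9)·cos(3·x) - 2·π^2·cos(4·x) + (108/625 + 32·π^2/25)·cos(5·x) - 4·π^4/5 - π^2 + 1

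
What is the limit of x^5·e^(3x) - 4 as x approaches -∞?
The product is a 0·∞ indeterminate form at x → -∞.
Rewrite the product as x^5 / e^(-3x) (an ∞/∞ form) and apply L'Hôpital, or use the standard hierarchy e^(3|x|) ≫ |x^5| as x → -∞.
The indeterminate product → 0, so the limit = -4.

Final answer: -4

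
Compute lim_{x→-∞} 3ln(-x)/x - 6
The quotient is an ∞/∞ indeterminate form as x → -∞.
Compare growth rates of the dominant terms (exponentials ≫ polynomials ≫ logarithms), or apply L'Hôpital's rule; the quotient → 0.
Adding the constant: 0 - 6 = -6. Limit = -6.

Final answer: -6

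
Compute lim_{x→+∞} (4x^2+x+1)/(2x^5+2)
This is an ∞/∞ indeterminate form as x → +∞.
Divide numerator and denominator by x^5 and let the lower-order terms vanish; the numerator's degree 2 is below the denominator's degree 5, so the quotient → 0.
Limit = 0.

Final answer: 0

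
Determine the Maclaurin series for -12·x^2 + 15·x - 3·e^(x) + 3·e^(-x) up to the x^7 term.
-x^7/840 - x^5/20 - x^3 - 12·x^2 + 9·x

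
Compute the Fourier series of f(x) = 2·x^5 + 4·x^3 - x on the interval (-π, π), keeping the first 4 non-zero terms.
(-72·π^2 + 4·π^4 + 430)·sin(x) + (-2·π^4 - 8 + 6·π^2)·sin(2·x) + (-8·π^2/27 - 38/81 + 4·π^4/3)·sin(3·x) + (-π^4 - 3·π^2/4 + 25/32)·sin(4·x)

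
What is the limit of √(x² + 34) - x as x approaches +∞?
This is an ∞ − ∞ indeterminate form.
Multiply and divide by the conjugate √(x²+34) + x; the x² terms cancel, leaving 34/(√(x²+34)+x) → 0.
Limit = 0.

Final answer: 0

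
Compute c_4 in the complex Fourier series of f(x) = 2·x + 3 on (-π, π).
Compute the real Fourier coefficients first: a_4 = 0, b_4 = -1.
Then c_4 = (a_4 − i·b_4)/2 = i/2.

Final answer: i/2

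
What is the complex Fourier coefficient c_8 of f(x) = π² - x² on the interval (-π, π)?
Compute the real Fourier coefficients first: a_8 = -1/16, b_8 = 0.
Then c_8 = (a_8 − i·b_8)/2 = -1/32.

Final answer: -1/32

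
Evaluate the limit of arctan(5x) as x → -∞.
Evaluate the dominant behaviour as x → -∞; each term tends to a finite value or vanishes.
Limit = -π/2.

Final answer: -π/2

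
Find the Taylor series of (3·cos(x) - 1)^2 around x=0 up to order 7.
-47·x^6/120 + 11·x^4/4 - 6·x^2 + 4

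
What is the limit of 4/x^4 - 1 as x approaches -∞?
Evaluate the dominant behaviour as x → -∞; each term tends to a finite value or vanishes.
Limit = -1.

Final answer: -1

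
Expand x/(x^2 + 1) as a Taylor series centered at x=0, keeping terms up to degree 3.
-x^3 + x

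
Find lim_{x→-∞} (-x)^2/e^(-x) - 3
The quotient is an ∞/∞ indeterminate form as x → -∞.
Compare growth rates of the dominant terms (exponentials ≫ polynomials ≫ logarithms), or apply L'Hôpital's rule; the quotient → 0.
Adding the constant: 0 - 3 = -3. Limit = -3.

Final answer: -3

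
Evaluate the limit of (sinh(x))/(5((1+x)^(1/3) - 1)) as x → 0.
Both numerator and denominator → 0 as x → 0; this is a 0/0 indeterminate form.
Expand each to leading order near x = 0: numerator ~ x, denominator ~ 5·x/3.
The limit of the ratio is 3/5.

Final answer: 3/5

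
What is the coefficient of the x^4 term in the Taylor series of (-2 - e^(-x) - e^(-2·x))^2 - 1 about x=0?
Expand to order 4: (-2 - e^(-x) - e^(-2·x))^2 - 1 = 251·x^4/12 - 27·x^3 + 29·x^2 - 24·x + 15 + O(x^5).
The coefficient of x^4 is 251/12.

Final answer: 251/12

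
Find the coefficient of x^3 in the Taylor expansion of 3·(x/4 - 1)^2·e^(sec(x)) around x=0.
Expand to order 3: 3·(x/4 - 1)^2·e^(sec(x)) = -3·e·x^3/4 + 27·e·x^2/16 - 3·e·x/2 + 3·e + O(x^4).
The coefficient of x^3 is -3·e/4.

Final answer: -3·e/4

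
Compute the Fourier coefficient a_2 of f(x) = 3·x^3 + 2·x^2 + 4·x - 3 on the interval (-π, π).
a_2 = (1/π) ∫_{-π}^{π} f(x)·cos(2x) dx.
Evaluate the integral (use parity and integration by parts as needed): a_2 = 2.

Final answer: 2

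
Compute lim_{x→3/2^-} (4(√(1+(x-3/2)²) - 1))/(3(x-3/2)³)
Both numerator and denominator → 0 as x → 3/2^-; this is a 0/0 indeterminate form.
Expand each to leading order near x = 3/2: numerator ~ 2·(x - 3/2)^2, denominator ~ 3·(x - 3/2)^3.
The limit of the ratio is -∞.

Final answer: -∞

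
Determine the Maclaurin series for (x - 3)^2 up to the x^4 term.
x^2 - 6·x + 9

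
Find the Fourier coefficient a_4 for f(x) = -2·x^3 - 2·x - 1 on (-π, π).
a_4 = (1/π) ∫_{-π}^{π} f(x)·cos(4x) dx.
Evaluate the integral (use parity and integration by parts as needed): a_4 = 0.

Final answer: 0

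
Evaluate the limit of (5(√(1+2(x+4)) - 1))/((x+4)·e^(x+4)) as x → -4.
Both numerator and denominator → 0 as x → -4; this is a 0/0 indeterminate form.
Expand each to leading order near x = -4: numerator ~ 5·(x + 4), denominator ~ (x + 4).
The limit of the ratio is 5.

Final answer: 5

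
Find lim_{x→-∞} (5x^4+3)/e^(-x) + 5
The quotient is an ∞/∞ indeterminate form as x → -∞.
Compare growth rates of the dominant terms (exponentials ≫ polynomials ≫ logarithms), or apply L'Hôpital's rule; the quotient → 0.
Adding the constant: 0 + 5 = 5. Limit = 5.

Final answer: 5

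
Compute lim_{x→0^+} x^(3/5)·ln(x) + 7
The product is a 0·∞ indeterminate form at x → 0⁺.
Rewrite the product as ln(x) / x^(-3/5) and apply L'Hôpital, or use the standard hierarchy x^(-3/5) ≫ |ln x| as x → 0⁺.
The indeterminate product → 0, so the limit = 7.

Final answer: 7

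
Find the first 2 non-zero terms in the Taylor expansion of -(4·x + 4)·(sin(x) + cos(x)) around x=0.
-8·x - 4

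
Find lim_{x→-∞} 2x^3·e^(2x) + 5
The product is a 0·∞ indeterminate form at x → -∞.
Rewrite the product as 2x^3 / e^(-2x) (an ∞/∞ form) and apply L'Hôpital, or use the standard hierarchy e^(2|x|) ≫ |x^3| as x → -∞.
The indeterminate product → 0, so the limit = 5.

Final answer: 5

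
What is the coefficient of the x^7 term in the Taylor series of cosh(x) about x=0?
Expand to order 7: cosh(x) = x^6/720 + x^4/24 + x^2/2 + 1 + O(x^8).
The coefficient of x^7 is 0.

Final answer: 0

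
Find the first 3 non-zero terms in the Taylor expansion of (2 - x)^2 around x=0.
x^2 - 4·x + 4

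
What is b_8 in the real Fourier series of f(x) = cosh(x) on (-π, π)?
b_8 = (1/π) ∫_{-π}^{π} f(x)·sin(8x) dx.
Evaluate the integral (use parity and integration by parts as needed): b_8 = 0.

Final answer: 0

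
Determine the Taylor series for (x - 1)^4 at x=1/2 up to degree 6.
1/16 - (x - 1/2)/2 + 3·(x - 1/2)^2/2 - 2·(x - 1/2)^3 + (x - 1/2)^4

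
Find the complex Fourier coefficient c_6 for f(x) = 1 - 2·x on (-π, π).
Compute the real Fourier coefficients first: a_6 = 0, b_6 = 2/3.
Then c_6 = (a_6 − i·b_6)/2 = -i/3.

Final answer: -i/3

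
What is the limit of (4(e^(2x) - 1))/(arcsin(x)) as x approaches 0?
Both numerator and denominator → 0 as x → 0; this is a 0/0 indeterminate form.
Expand each to leading order near x = 0: numerator ~ 8·x, denominator ~ x.
The limit of the ratio is 8.

Final answer: 8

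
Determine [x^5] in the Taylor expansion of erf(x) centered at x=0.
Expand to order 5: erf(x) = x^5/(5·√(π)) - 2·x^3/(3·√(π)) + 2·x/√(π) + O(x^6).
The coefficient of x^5 is 1/(5·√(π)).

Final answer: 1/(5·√(π))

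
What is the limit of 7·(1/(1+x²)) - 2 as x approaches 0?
Direct substitution at x = 0 gives 5.

Final answer: 5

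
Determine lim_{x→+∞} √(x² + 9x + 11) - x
This is an ∞ − ∞ indeterminate form.
Multiply and divide by the conjugate √(x²+9x + 11) + x; the x² terms cancel, leaving (9x + 11)/(√(x²+9x + 11)+x) → 9/2.
Limit = 9/2.

Final answer: 9/2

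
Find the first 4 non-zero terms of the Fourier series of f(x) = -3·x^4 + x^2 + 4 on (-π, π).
(-148 + 24·π^2)·cos(x) + (10 - 6·π^2)·cos(2·x) + (-20/9 + 8·π^2/3)·cos(3·x) - 3·π^4/5 + π^2/3 + 4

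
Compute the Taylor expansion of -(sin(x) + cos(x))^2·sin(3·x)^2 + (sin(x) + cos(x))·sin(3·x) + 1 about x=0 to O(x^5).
22·x^4 - 24·x^3 - 6·x^2 + 3·x + 1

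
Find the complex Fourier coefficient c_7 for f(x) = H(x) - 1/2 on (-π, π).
Compute the real Fourier coefficients first: a_7 = 0, b_7 = 2/(7·π).
Then c_7 = (a_7 − i·b_7)/2 = -i/(7·π).

Final answer: -i/(7·π)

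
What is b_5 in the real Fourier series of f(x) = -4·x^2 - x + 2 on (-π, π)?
b_5 = (1/π) ∫_{-π}^{π} f(x)·sin(5x) dx.
Evaluate the integral (use parity and integration by parts as needed): b_5 = -2/5.

Final answer: -2/5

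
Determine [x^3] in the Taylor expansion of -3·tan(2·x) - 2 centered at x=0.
Expand to order 3: -3·tan(2·x) - 2 = -8·x^3 - 6·x - 2 + O(x^4).
The coefficient of x^3 is -8.

Final answer: -8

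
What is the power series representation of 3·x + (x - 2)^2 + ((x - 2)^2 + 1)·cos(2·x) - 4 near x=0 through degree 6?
2·x^6/9 - 8·x^5/3 + 4·x^4/3 + 8·x^3 - 8·x^2 - 5·x + 5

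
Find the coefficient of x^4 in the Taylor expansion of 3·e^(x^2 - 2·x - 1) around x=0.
Expand to order 4: 3·e^(x^2 - 2·x - 1) = 19·x^4·e^(-1)/2 - 10·x^3·e^(-1) + 9·x^2·e^(-1) - 6·x·e^(-1) + 3·e^(-1) + O(x^5).
The coefficient of x^4 is 19·e^(-1)/2.

Final answer: 19·e^(-1)/2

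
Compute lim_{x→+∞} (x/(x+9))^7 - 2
As x → +∞: x/(x+9) = 1/(1 + 9/x) → 1, and the 7th power of a limit-1 base also → 1; with the additive constant, 1 - 2 = -1.
Limit = -1.

Final answer: -1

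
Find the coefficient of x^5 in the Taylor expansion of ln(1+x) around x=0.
Expand to order 5: ln(1+x) = x^5/5 - x^4/4 + x^3/3 - x^2/2 + x + O(x^6).
The coefficient of x^5 is 1/5.

Final answer: 1/5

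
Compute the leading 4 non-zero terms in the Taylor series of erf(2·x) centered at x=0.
-128·x^7/(21·√(π)) + 32·x^5/(5·√(π)) - 16·x^3/(3·√(π)) + 4·x/√(π)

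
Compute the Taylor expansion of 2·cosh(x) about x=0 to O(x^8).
x^6/360 + x^4/12 + x^2 + 2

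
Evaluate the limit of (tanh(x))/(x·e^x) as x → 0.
Both numerator and denominator → 0 as x → 0; this is a 0/0 indeterminate form.
Expand each to leading order near x = 0: numerator ~ x, denominator ~ x.
The limit of the ratio is 1.

Final answer: 1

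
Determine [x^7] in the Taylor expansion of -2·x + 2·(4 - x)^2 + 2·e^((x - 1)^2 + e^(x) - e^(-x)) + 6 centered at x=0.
Expand to order 7: -2·x + 2·(4 - x)^2 + 2·e^((x - 1)^2 + e^(x) - e^(-x)) + 6 = 463·e·x^7/1260 + 4·e·x^6/9 + 7·e·x^5/10 + e·x^4 + 2·e·x^3/3 + x^2·(2 + 2·e) - 18·x + 2·e + 38 + O(x^8).
The coefficient of x^7 is 463·e/1260.

Final answer: 463·e/1260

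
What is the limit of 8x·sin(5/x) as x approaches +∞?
As x → +∞: let u = 5/x → 0⁺; then 8·x·sin(5/x) = 8·5·sin(u)/u → 8·5·1 = 40.
Limit = 40.

Final answer: 40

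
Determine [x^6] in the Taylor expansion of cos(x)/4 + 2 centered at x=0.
Expand to order 6: cos(x)/4 + 2 = -x^6/2880 + x^4/96 - x^2/8 + 9/4 + O(x^7).
The coefficient of x^6 is -1/2880.

Final answer: -1/2880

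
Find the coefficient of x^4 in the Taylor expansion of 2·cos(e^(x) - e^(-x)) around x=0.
0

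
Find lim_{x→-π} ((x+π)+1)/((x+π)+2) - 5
Direct substitution at x = -π gives -9/2.

Final answer: -9/2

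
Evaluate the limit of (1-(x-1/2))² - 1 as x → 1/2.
Direct substitution at x = 1/2 gives 0.

Final answer: 0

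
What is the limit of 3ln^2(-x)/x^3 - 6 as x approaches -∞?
The quotient is an ∞/∞ indeterminate form as x → -∞.
Compare growth rates of the dominant terms (exponentials ≫ polynomials ≫ logarithms), or apply L'Hôpital's rule; the quotient → 0.
Adding the constant: 0 - 6 = -6. Limit = -6.

Final answer: -6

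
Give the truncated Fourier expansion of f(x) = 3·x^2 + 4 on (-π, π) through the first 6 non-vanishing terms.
-12·cos(x) + 3·cos(2·x) - 4·cos(3·x)/3 + 3·cos(4·x)/4 - 12·cos(5·x)/25 + 4 + π^2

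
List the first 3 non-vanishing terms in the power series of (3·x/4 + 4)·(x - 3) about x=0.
3·x^2/4 + 7·x/4 - 12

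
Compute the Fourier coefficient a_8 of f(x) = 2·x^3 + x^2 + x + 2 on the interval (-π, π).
a_8 = (1/π) ∫_{-π}^{π} f(x)·cos(8x) dx.
Evaluate the integral (use parity and integration by parts as needed): a_8 = 1/16.

Final answer: 1/16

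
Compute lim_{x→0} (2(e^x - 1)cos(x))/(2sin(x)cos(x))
Both numerator and denominator → 0 as x → 0; this is a 0/0 indeterminate form.
Expand each to leading order near x = 0: numerator ~ 2·x, denominator ~ 2·x.
The limit of the ratio is 1.

Final answer: 1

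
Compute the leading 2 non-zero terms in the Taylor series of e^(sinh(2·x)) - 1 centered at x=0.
2·x^2 + 2·x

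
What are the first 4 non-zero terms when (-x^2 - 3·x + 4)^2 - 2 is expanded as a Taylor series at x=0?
6·x^3 + x^2 - 24·x + 14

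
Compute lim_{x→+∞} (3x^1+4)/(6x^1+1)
This is an ∞/∞ indeterminate form as x → +∞.
Divide numerator and denominator by x and let the lower-order terms vanish; the leading terms give 3/6 = 1/2.
Limit = 1/2.

Final answer: 1/2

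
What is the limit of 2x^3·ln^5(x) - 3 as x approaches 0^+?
The product is a 0·∞ indeterminate form at x → 0⁺.
Rewrite the product as 2·ln^5(x) / x^(-3) and apply L'Hôpital, or use the standard hierarchy x^(-3) ≫ |ln x|^5 as x → 0⁺.
The indeterminate product → 0, so the limit = -3.

Final answer: -3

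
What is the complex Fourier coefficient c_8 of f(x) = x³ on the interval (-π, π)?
Compute the real Fourier coefficients first: a_8 = 0, b_8 = 3/128 - π^2/4.
Then c_8 = (a_8 − i·b_8)/2 = -3·i/256 + i·π^2/8.

Final answer: -3·i/256 + i·π^2/8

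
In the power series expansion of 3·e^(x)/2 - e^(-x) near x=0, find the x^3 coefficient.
Expand to order 3: 3·e^(x)/2 - e^(-x) = 5·x^3/12 + x^2/4 + 5·x/2 + 1/2 + O(x^4).
The coefficient of x^3 is 5/12.

Final answer: 5/12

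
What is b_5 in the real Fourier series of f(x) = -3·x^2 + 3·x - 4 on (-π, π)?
b_5 = (1/π) ∫_{-π}^{π} f(x)·sin(5x) dx.
Evaluate the integral (use parity and integration by parts as needed): b_5 = 6/5.

Final answer: 6/5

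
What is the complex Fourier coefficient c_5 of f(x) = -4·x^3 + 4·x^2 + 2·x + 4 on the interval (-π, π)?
Compute the real Fourier coefficients first: a_5 = -16/25, b_5 = 148/125 - 8·π^2/5.
Then c_5 = (a_5 − i·b_5)/2 = -8/25 - 74·i/125 + 4·i·π^2/5.

Final answer: -8/25 - 74·i/125 + 4·i·π^2/5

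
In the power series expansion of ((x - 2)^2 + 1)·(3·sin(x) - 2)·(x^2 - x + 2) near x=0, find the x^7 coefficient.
Expand to order 7: ((x - 2)^2 + 1)·(3·sin(x) - 2)·(x^2 - x + 2) = -97·x^7/420 + 87·x^6/40 - 9·x^5/4 - 21·x^4/2 + 38·x^3 - 61·x^2 + 56·x - 20 + O(x^8).
The coefficient of x^7 is -97/420.

Final answer: -97/420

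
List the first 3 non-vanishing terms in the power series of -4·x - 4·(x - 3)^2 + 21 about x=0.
-4·x^2 + 20·x - 15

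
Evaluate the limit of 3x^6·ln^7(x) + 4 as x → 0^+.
The product is a 0·∞ indeterminate form at x → 0⁺.
Rewrite the product as 3·ln^7(x) / x^(-6) and apply L'Hôpital, or use the standard hierarchy x^(-6) ≫ |ln x|^7 as x → 0⁺.
The indeterminate product → 0, so the limit = 4.

Final answer: 4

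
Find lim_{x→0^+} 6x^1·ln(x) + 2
The product is a 0·∞ indeterminate form at x → 0⁺.
Rewrite the product as 6·ln(x) / x^(-1) and apply L'Hôpital, or use the standard hierarchy x^(-1) ≫ |ln x| as x → 0⁺.
The indeterminate product → 0, so the limit = 2.

Final answer: 2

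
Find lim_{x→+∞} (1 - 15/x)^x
As x → +∞: this is the defining limit (1 - 15/x)^x → e^(-15).
Limit = e^(-15).

Final answer: e^(-15)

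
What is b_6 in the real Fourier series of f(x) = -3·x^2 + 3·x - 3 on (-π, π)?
b_6 = (1/π) ∫_{-π}^{π} f(x)·sin(6x) dx.
Evaluate the integral (use parity and integration by parts as needed): b_6 = -1.

Final answer: -1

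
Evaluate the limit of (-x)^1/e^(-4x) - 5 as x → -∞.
The quotient is an ∞/∞ indeterminate form as x → -∞.
Compare growth rates of the dominant terms (exponentials ≫ polynomials ≫ logarithms), or apply L'Hôpital's rule; the quotient → 0.
Adding the constant: 0 - 5 = -5. Limit = -5.

Final answer: -5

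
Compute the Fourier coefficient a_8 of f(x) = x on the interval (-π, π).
a_8 = (1/π) ∫_{-π}^{π} f(x)·cos(8x) dx.
Evaluate the integral (use parity and integration by parts as needed): a_8 = 0.

Final answer: 0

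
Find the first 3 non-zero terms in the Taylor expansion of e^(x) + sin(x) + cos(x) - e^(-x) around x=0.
-x^2/2 + 3·x + 1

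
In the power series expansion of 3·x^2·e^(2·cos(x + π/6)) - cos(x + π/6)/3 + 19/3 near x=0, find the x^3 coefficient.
Expand to order 3: 3·x^2·e^(2·cos(x + π/6)) - cos(x + π/6)/3 + 19/3 = x^3·(-3·e^(√(3)) - 1/36) + x^2·(√(3)/12 + 3·e^(√(3))) + x/6 - √(3)/6 + 19/3 + O(x^4).
The coefficient of x^3 is -3·e^(√(3)) - 1/36.

Final answer: -3·e^(√(3)) - 1/36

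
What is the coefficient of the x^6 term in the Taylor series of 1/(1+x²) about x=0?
Expand to order 6: 1/(1+x²) = -x^6 + x^4 - x^2 + 1 + O(x^7).
The coefficient of x^6 is -1.

Final answer: -1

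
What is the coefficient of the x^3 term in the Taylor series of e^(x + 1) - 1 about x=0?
Expand to order 3: e^(x + 1) - 1 = e·x^3/6 + e·x^2/2 + e·x - 1 + e + O(x^4).
The coefficient of x^3 is e/6.

Final answer: e/6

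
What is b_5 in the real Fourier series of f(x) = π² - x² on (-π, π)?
b_5 = (1/π) ∫_{-π}^{π} f(x)·sin(5x) dx.
Evaluate the integral (use parity and integration by parts as needed): b_5 = 0.

Final answer: 0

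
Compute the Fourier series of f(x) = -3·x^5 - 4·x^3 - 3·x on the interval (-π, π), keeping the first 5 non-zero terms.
(-678 - 6·π^4 + 112·π^2)·sin(x) + (-11·π^2 + 39/2 + 3·π^4)·sin(2·x) + (-2·π^4 - 86/27 + 16·π^2/9)·sin(3·x) + (π^2/8 + 93/64 + 3·π^4/2)·sin(4·x) + (-6·π^4/5 - 16·π^2/25 - 654/625)·sin(5·x)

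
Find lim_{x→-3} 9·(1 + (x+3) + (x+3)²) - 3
Direct substitution at x = -3 gives 6.

Final answer: 6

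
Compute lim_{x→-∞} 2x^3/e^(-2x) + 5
The quotient is an ∞/∞ indeterminate form as x → -∞.
Compare growth rates of the dominant terms (exponentials ≫ polynomials ≫ logarithms), or apply L'Hôpital's rule; the quotient → 0.
Adding the constant: 0 + 5 = 5. Limit = 5.

Final answer: 5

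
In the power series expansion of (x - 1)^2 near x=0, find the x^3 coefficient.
Expand to order 3: (x - 1)^2 = x^2 - 2·x + 1 + O(x^4).
The coefficient of x^3 is 0.

Final answer: 0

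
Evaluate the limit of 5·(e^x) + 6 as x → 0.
Direct substitution at x = 0 gives 11.

Final answer: 11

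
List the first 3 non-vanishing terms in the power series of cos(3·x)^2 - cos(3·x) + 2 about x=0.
189·x^4/8 - 9·x^2/2 + 2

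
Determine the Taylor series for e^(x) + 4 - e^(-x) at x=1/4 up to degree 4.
(-1 + e^(1/2) + 4·e^(1/4))·e^(-1/4) + (1 + e^(1/2))·e^(-1/4)·(x - 1/4) + (-1 + e^(1/2))·e^(-1/4)·(x - 1/4)^2/2 + (1 + e^(1/2))·e^(-1/4)·(x - 1/4)^3/6 + (-1 + e^(1/2))·e^(-1/4)·(x - 1/4)^4/24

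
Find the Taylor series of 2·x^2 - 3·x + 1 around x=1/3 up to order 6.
2/9 - 5·(x - 1/3)/3 + 2·(x - 1/3)^2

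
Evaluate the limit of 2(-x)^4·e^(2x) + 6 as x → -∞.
The product is a 0·∞ indeterminate form at x → -∞.
Rewrite the product as 2(-x)^4 / e^(-2x) (an ∞/∞ form) and apply L'Hôpital, or use the standard hierarchy e^(2|x|) ≫ |(-x)^4| as x → -∞.
The indeterminate product → 0, so the limit = 6.

Final answer: 6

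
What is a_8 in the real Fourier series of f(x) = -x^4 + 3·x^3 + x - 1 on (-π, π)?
a_8 = (1/π) ∫_{-π}^{π} f(x)·cos(8x) dx.
Evaluate the integral (use parity and integration by parts as needed): a_8 = 3/256 - π^2/8.

Final answer: 3/256 - π^2/8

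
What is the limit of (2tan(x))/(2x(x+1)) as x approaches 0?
Both numerator and denominator → 0 as x → 0; this is a 0/0 indeterminate form.
Expand each to leading order near x = 0: numerator ~ 2·x, denominator ~ 2·x.
The limit of the ratio is 1.

Final answer: 1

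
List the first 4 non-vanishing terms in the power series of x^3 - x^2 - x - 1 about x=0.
x^3 - x^2 - x - 1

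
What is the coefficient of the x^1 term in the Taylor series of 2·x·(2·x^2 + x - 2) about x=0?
Expand to order 1: 2·x·(2·x^2 + x - 2) = -4·x + O(x^2).
The coefficient of x^1 is -4.

Final answer: -4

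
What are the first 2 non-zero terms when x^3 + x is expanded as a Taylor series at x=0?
x^3 + x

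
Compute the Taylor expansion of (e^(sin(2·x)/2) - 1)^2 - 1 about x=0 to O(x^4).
x^3 + x^2 - 1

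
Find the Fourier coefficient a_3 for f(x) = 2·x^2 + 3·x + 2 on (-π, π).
a_3 = (1/π) ∫_{-π}^{π} f(x)·cos(3x) dx.
Evaluate the integral (use parity and integration by parts as needed): a_3 = -8/9.

Final answer: -8/9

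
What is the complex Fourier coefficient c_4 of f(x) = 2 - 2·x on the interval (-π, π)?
Compute the real Fourier coefficients first: a_4 = 0, b_4 = 1.
Then c_4 = (a_4 − i·b_4)/2 = -i/2.

Final answer: -i/2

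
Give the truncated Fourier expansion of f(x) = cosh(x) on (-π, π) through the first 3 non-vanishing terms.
-cos(x)·sinh(π)/π + 2·cos(2·x)·sinh(π)/(5·π) + sinh(π)/π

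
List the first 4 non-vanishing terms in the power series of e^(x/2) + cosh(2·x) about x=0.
x^3/48 + 17·x^2/8 + x/2 + 2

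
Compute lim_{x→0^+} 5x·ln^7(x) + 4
The product is a 0·∞ indeterminate form at x → 0⁺.
Rewrite the product as 5·ln^7(x) / x^(-1) and apply L'Hôpital, or use the standard hierarchy x^(-1) ≫ |ln x|^7 as x → 0⁺.
The indeterminate product → 0, so the limit = 4.

Final answer: 4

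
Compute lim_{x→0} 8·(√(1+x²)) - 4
Direct substitution at x = 0 gives 4.

Final answer: 4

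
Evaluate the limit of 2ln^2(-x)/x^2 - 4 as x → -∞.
The quotient is an ∞/∞ indeterminate form as x → -∞.
Compare growth rates of the dominant terms (exponentials ≫ polynomials ≫ logarithms), or apply L'Hôpital's rule; the quotient → 0.
Adding the constant: 0 - 4 = -4. Limit = -4.

Final answer: -4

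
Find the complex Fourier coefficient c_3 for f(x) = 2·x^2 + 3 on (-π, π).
Compute the real Fourier coefficients first: a_3 = -8/9, b_3 = 0.
Then c_3 = (a_3 − i·b_3)/2 = -4/9.

Final answer: -4/9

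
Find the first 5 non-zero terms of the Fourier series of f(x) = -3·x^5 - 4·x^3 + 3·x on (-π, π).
(-666 - 6·π^4 + 112·π^2)·sin(x) + (-11·π^2 + 27/2 + 3·π^4)·sin(2·x) + (-2·π^4 + 22/27 + 16·π^2/9)·sin(3·x) + (-99/64 + π^2/8 + 3·π^4/2)·sin(4·x) + (-6·π^4/5 - 16·π^2/25 + 846/625)·sin(5·x)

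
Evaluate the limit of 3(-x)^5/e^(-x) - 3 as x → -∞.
The quotient is an ∞/∞ indeterminate form as x → -∞.
Compare growth rates of the dominant terms (exponentials ≫ polynomials ≫ logarithms), or apply L'Hôpital's rule; the quotient → 0.
Adding the constant: 0 - 3 = -3. Limit = -3.

Final answer: -3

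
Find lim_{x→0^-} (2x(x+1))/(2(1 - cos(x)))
Both numerator and denominator → 0 as x → 0^-; this is a 0/0 indeterminate form.
Expand each to leading order near x = 0: numerator ~ 2·x, denominator ~ x^2.
The limit of the ratio is -∞.

Final answer: -∞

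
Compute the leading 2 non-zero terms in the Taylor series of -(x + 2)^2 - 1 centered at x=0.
-4·x - 5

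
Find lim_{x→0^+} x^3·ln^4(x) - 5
The product is a 0·∞ indeterminate form at x → 0⁺.
Rewrite the product as ln^4(x) / x^(-3) and apply L'Hôpital, or use the standard hierarchy x^(-3) ≫ |ln x|^4 as x → 0⁺.
The indeterminate product → 0, so the limit = -5.

Final answer: -5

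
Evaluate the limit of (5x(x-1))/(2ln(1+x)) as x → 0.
Both numerator and denominator → 0 as x → 0; this is a 0/0 indeterminate form.
Expand each to leading order near x = 0: numerator ~ -5·x, denominator ~ 2·x.
The limit of the ratio is -5/2.

Final answer: -5/2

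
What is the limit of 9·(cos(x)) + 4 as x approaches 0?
Direct substitution at x = 0 gives 13.

Final answer: 13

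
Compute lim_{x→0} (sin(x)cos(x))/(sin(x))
Both numerator and denominator → 0 as x → 0; this is a 0/0 indeterminate form.
Expand each to leading order near x = 0: numerator ~ x, denominator ~ x.
The limit of the ratio is 1.

Final answer: 1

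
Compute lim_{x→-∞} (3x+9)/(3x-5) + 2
Evaluate the dominant behaviour as x → -∞; each term tends to a finite value or vanishes.
Limit = 3.

Final answer: 3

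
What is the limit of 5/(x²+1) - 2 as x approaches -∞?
Evaluate the dominant behaviour as x → -∞; each term tends to a finite value or vanishes.
Limit = -2.

Final answer: -2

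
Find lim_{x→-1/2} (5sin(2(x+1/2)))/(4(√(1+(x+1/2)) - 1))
Both numerator and denominator → 0 as x → -1/2; this is a 0/0 indeterminate form.
Expand each to leading order near x = -1/2: numerator ~ 10·(x + 1/2), denominator ~ 2·(x + 1/2).
The limit of the ratio is 5.

Final answer: 5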